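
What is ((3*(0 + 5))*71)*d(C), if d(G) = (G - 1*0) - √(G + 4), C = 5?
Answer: 2130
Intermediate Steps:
d(G) = G - √(4 + G) (d(G) = (G + 0) - √(4 + G) = G - √(4 + G))
((3*(0 + 5))*71)*d(C) = ((3*(0 + 5))*71)*(5 - √(4 + 5)) = ((3*5)*71)*(5 - √9) = (15*71)*(5 - 1*3) = 1065*(5 - 3) = 1065*2 = 2130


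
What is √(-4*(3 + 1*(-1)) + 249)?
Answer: √241 ≈ 15.524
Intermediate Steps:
√(-4*(3 + 1*(-1)) + 249) = √(-4*(3 - 1) + 249) = √(-4*2 + 249) = √(-8 + 249) = √241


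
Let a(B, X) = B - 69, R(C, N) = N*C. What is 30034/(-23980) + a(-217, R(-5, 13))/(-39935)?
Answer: -119254951/95764130 ≈ -1.2453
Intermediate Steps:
R(C, N) = C*N
a(B, X) = -69 + B
30034/(-23980) + a(-217, R(-5, 13))/(-39935) = 30034/(-23980) + (-69 - 217)/(-39935) = 30034*(-1/23980) - 286*(-1/39935) = -15017/11990 + 286/39935 = -119254951/95764130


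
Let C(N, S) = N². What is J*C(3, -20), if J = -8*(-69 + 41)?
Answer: 2016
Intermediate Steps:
J = 224 (J = -8*(-28) = 224)
J*C(3, -20) = 224*3² = 224*9 = 2016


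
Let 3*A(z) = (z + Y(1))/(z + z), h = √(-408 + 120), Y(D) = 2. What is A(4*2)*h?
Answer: 5*I*√2/2 ≈ 3.5355*I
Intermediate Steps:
h = 12*I*√2 (h = √(-288) = 12*I*√2 ≈ 16.971*I)
A(z) = (2 + z)/(6*z) (A(z) = ((z + 2)/(z + z))/3 = ((2 + z)/((2*z)))/3 = ((2 + z)*(1/(2*z)))/3 = ((2 + z)/(2*z))/3 = (2 + z)/(6*z))
A(4*2)*h = ((2 + 4*2)/(6*((4*2))))*(12*I*√2) = ((⅙)*(2 + 8)/8)*(12*I*√2) = ((⅙)*(⅛)*10)*(12*I*√2) = 5*(12*I*√2)/24 = 5*I*√2/2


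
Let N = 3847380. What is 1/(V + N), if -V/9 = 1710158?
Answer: -1/11544042 ≈ -8.6625e-8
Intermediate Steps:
V = -15391422 (V = -9*1710158 = -15391422)
1/(V + N) = 1/(-15391422 + 3847380) = 1/(-11544042) = -1/11544042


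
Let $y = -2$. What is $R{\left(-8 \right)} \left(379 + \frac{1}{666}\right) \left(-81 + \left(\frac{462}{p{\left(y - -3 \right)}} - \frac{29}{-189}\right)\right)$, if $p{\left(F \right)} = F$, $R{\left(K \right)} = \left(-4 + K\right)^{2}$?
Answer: $\frac{145467774160}{6993} \approx 2.0802 \cdot 10^{7}$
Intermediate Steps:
$R{\left(-8 \right)} \left(379 + \frac{1}{666}\right) \left(-81 + \left(\frac{462}{p{\left(y - -3 \right)}} - \frac{29}{-189}\right)\right) = \left(-4 - 8\right)^{2} \left(379 + \frac{1}{666}\right) \left(-81 - \left(- \frac{29}{189} - \frac{462}{-2 - -3}\right)\right) = \left(-12\right)^{2} \left(379 + \frac{1}{666}\right) \left(-81 - \left(- \frac{29}{189} - \frac{462}{-2 + 3}\right)\right) = 144 \frac{252415 \left(-81 + \left(\frac{462}{1} + \frac{29}{189}\right)\right)}{666} = 144 \frac{252415 \left(-81 + \left(462 \cdot 1 + \frac{29}{189}\right)\right)}{666} = 144 \frac{252415 \left(-81 + \left(462 + \frac{29}{189}\right)\right)}{666} = 144 \frac{252415 \left(-81 + \frac{87347}{189}\right)}{666} = 144 \cdot \frac{252415}{666} \cdot \frac{72038}{189} = 144 \cdot \frac{9091735885}{62937} = \frac{145467774160}{6993}$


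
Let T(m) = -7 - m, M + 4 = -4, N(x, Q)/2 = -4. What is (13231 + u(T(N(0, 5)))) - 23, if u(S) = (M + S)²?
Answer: 13257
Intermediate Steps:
N(x, Q) = -8 (N(x, Q) = 2*(-4) = -8)
M = -8 (M = -4 - 4 = -8)
u(S) = (-8 + S)²
(13231 + u(T(N(0, 5)))) - 23 = (13231 + (-8 + (-7 - 1*(-8)))²) - 23 = (13231 + (-8 + (-7 + 8))²) - 23 = (13231 + (-8 + 1)²) - 23 = (13231 + (-7)²) - 23 = (13231 + 49) - 23 = 13280 - 23 = 13257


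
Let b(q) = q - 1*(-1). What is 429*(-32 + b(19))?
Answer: -5148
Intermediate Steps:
b(q) = 1 + q (b(q) = q + 1 = 1 + q)
429*(-32 + b(19)) = 429*(-32 + (1 + 19)) = 429*(-32 + 20) = 429*(-12) = -5148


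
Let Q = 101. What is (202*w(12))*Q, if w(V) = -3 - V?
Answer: -306030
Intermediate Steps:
(202*w(12))*Q = (202*(-3 - 1*12))*101 = (202*(-3 - 12))*101 = (202*(-15))*101 = -3030*101 = -306030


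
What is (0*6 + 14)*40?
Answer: 560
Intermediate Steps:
(0*6 + 14)*40 = (0 + 14)*40 = 14*40 = 560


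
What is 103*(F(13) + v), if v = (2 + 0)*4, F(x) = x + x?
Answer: 3502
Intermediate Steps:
F(x) = 2*x
v = 8 (v = 2*4 = 8)
103*(F(13) + v) = 103*(2*13 + 8) = 103*(26 + 8) = 103*34 = 3502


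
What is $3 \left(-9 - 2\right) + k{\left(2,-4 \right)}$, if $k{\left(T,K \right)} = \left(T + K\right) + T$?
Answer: $-33$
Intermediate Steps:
$k{\left(T,K \right)} = K + 2 T$ ($k{\left(T,K \right)} = \left(K + T\right) + T = K + 2 T$)
$3 \left(-9 - 2\right) + k{\left(2,-4 \right)} = 3 \left(-9 - 2\right) + \left(-4 + 2 \cdot 2\right) = 3 \left(-11\right) + \left(-4 + 4\right) = -33 + 0 = -33$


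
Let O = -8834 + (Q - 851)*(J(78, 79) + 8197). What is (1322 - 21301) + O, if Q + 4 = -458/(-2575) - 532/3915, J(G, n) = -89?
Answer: -14034564494953/2016225 ≈ -6.9608e+6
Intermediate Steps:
Q = -7980266/2016225 (Q = -4 + (-458/(-2575) - 532/3915) = -4 + (-458*(-1/2575) - 532*1/3915) = -4 + (458/2575 - 532/3915) = -4 + 84634/2016225 = -7980266/2016225 ≈ -3.9580)
O = -13994282335678/2016225 (O = -8834 + (-7980266/2016225 - 851)*(-89 + 8197) = -8834 - 1723787741/2016225*8108 = -8834 - 13976471004028/2016225 = -13994282335678/2016225 ≈ -6.9408e+6)
(1322 - 21301) + O = (1322 - 21301) - 13994282335678/2016225 = -19979 - 13994282335678/2016225 = -14034564494953/2016225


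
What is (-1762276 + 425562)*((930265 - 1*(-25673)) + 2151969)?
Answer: -4154382797598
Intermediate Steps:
(-1762276 + 425562)*((930265 - 1*(-25673)) + 2151969) = -1336714*((930265 + 25673) + 2151969) = -1336714*(955938 + 2151969) = -1336714*3107907 = -4154382797598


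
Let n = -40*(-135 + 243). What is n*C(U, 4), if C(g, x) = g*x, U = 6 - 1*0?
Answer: -103680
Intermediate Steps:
n = -4320 (n = -40*108 = -4320)
U = 6 (U = 6 + 0 = 6)
n*C(U, 4) = -25920*4 = -4320*24 = -103680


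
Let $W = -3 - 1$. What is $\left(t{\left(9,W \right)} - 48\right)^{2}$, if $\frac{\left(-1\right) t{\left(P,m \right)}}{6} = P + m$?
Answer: $6084$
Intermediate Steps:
$W = -4$
$t{\left(P,m \right)} = - 6 P - 6 m$ ($t{\left(P,m \right)} = - 6 \left(P + m\right) = - 6 P - 6 m$)
$\left(t{\left(9,W \right)} - 48\right)^{2} = \left(\left(\left(-6\right) 9 - -24\right) - 48\right)^{2} = \left(\left(-54 + 24\right) - 48\right)^{2} = \left(-30 - 48\right)^{2} = \left(-78\right)^{2} = 6084$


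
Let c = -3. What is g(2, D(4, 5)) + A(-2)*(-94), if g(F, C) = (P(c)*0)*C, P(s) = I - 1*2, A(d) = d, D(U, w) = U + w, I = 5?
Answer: 188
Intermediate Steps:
P(s) = 3 (P(s) = 5 - 1*2 = 5 - 2 = 3)
g(F, C) = 0 (g(F, C) = (3*0)*C = 0*C = 0)
g(2, D(4, 5)) + A(-2)*(-94) = 0 - 2*(-94) = 0 + 188 = 188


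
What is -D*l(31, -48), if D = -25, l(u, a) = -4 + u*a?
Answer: -37300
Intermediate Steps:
l(u, a) = -4 + a*u
-D*l(31, -48) = -(-25)*(-4 - 48*31) = -(-25)*(-4 - 1488) = -(-25)*(-1492) = -1*37300 = -37300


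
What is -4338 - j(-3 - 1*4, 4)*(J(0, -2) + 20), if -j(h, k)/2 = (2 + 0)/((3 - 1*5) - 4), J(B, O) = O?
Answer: -4350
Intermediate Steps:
j(h, k) = 2/3 (j(h, k) = -2*(2 + 0)/((3 - 1*5) - 4) = -4/((3 - 5) - 4) = -4/(-2 - 4) = -4/(-6) = -4*(-1)/6 = -2*(-1/3) = 2/3)
-4338 - j(-3 - 1*4, 4)*(J(0, -2) + 20) = -4338 - 2*(-2 + 20)/3 = -4338 - 2*18/3 = -4338 - 1*12 = -4338 - 12 = -4350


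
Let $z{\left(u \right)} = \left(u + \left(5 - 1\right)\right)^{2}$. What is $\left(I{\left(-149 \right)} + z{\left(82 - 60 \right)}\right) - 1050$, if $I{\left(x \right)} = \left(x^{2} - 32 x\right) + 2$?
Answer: $26597$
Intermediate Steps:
$z{\left(u \right)} = \left(4 + u\right)^{2}$ ($z{\left(u \right)} = \left(u + \left(5 - 1\right)\right)^{2} = \left(u + 4\right)^{2} = \left(4 + u\right)^{2}$)
$I{\left(x \right)} = 2 + x^{2} - 32 x$
$\left(I{\left(-149 \right)} + z{\left(82 - 60 \right)}\right) - 1050 = \left(\left(2 + \left(-149\right)^{2} - -4768\right) + \left(4 + \left(82 - 60\right)\right)^{2}\right) - 1050 = \left(\left(2 + 22201 + 4768\right) + \left(4 + \left(82 - 60\right)\right)^{2}\right) - 1050 = \left(26971 + \left(4 + 22\right)^{2}\right) - 1050 = \left(26971 + 26^{2}\right) - 1050 = \left(26971 + 676\right) - 1050 = 27647 - 1050 = 26597$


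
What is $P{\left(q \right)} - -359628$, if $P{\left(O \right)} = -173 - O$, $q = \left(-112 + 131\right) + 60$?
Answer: $359376$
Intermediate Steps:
$q = 79$ ($q = 19 + 60 = 79$)
$P{\left(q \right)} - -359628 = \left(-173 - 79\right) - -359628 = \left(-173 - 79\right) + 359628 = -252 + 359628 = 359376$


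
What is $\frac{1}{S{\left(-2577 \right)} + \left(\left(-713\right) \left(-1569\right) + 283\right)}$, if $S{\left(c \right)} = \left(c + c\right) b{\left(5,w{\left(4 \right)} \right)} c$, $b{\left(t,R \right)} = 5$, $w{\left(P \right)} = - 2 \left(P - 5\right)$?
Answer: $\frac{1}{67528270} \approx 1.4809 \cdot 10^{-8}$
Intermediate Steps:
$w{\left(P \right)} = 10 - 2 P$ ($w{\left(P \right)} = - 2 \left(-5 + P\right) = 10 - 2 P$)
$S{\left(c \right)} = 10 c^{2}$ ($S{\left(c \right)} = \left(c + c\right) 5 c = 2 c 5 c = 10 c c = 10 c^{2}$)
$\frac{1}{S{\left(-2577 \right)} + \left(\left(-713\right) \left(-1569\right) + 283\right)} = \frac{1}{10 \left(-2577\right)^{2} + \left(\left(-713\right) \left(-1569\right) + 283\right)} = \frac{1}{10 \cdot 6640929 + \left(1118697 + 283\right)} = \frac{1}{66409290 + 1118980} = \frac{1}{67528270}$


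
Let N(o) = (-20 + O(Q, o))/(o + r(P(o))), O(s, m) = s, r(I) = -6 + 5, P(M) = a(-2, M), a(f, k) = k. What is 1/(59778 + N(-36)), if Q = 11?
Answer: 37/2211795 ≈ 1.6729e-5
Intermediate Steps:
P(M) = M
r(I) = -1
N(o) = -9/(-1 + o) (N(o) = (-20 + 11)/(o - 1) = -9/(-1 + o))
1/(59778 + N(-36)) = 1/(59778 - 9/(-1 - 36)) = 1/(59778 - 9/(-37)) = 1/(59778 - 9*(-1/37)) = 1/(59778 + 9/37) = 1/(2211795/37) = 37/2211795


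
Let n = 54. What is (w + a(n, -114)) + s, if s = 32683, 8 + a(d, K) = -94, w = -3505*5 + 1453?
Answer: 16509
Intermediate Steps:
w = -16072 (w = -17525 + 1453 = -16072)
a(d, K) = -102 (a(d, K) = -8 - 94 = -102)
(w + a(n, -114)) + s = (-16072 - 102) + 32683 = -16174 + 32683 = 16509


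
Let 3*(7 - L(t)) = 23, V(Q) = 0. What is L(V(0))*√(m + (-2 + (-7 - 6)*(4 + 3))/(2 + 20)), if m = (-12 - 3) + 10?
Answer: -I*√4466/33 ≈ -2.0251*I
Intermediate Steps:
m = -5 (m = -15 + 10 = -5)
L(t) = -⅔ (L(t) = 7 - ⅓*23 = 7 - 23/3 = -⅔)
L(V(0))*√(m + (-2 + (-7 - 6)*(4 + 3))/(2 + 20)) = -2*√(-5 + (-2 + (-7 - 6)*(4 + 3))/(2 + 20))/3 = -2*√(-5 + (-2 - 13*7)/22)/3 = -2*√(-5 + (-2 - 91)*(1/22))/3 = -2*√(-5 - 93*1/22)/3 = -2*√(-5 - 93/22)/3 = -I*√4466/33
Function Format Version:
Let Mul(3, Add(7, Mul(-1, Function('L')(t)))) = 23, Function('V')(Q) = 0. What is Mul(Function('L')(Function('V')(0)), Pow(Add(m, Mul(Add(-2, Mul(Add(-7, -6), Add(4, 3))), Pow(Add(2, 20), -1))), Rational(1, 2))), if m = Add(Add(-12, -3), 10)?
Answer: Mul(Rational(-1, 33), I, Pow(4466, Rational(1, 2))) ≈ Mul(-2.0251, I)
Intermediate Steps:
m = -5 (m = Add(-15, 10) = -5)
Function('L')(t) = Rational(-2, 3) (Function('L')(t) = Add(7, Mul(Rational(-1, 3), 23)) = Add(7, Rational(-23, 3)) = Rational(-2, 3))
Mul(Function('L')(Function('V')(0)), Pow(Add(m, Mul(Add(-2, Mul(Add(-7, -6), Add(4, 3))), Pow(Add(2, 20), -1))), Rational(1, 2))) = Mul(Rational(-2, 3), Pow(Add(-5, Mul(Add(-2, Mul(Add(-7, -6), Add(4, 3))), Pow(Add(2, 20), -1))), Rational(1, 2))) = Mul(Rational(-2, 3), Pow(Add(-5, Mul(Add(-2, Mul(-13, 7)), Pow(22, -1))), Rational(1, 2))) = Mul(Rational(-2, 3), Pow(Add(-5, Mul(Add(-2, -91), Rational(1, 22))), Rational(1, 2))) = Mul(Rational(-2, 3), Pow(Add(-5, Mul(-93, Rational(1, 22))), Rational(1, 2))) = Mul(Rational(-2, 3), Pow(Add(-5, Rational(-93, 22)), Rational(1, 2))) = Mul(Rational(-2, 3), Pow(Rational(-203, 22), Rational(1, 2))) = Mul(Rational(-2, 3), Mul(Rational(1, 22), I, Pow(4466, Rational(1, 2)))) = Mul(Rational(-1, 33), I, Pow(4466, Rational(1, 2)))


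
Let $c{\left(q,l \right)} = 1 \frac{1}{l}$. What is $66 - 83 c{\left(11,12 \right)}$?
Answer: $\frac{709}{12} \approx 59.083$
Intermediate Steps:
$c{\left(q,l \right)} = \frac{1}{l}$
$66 - 83 c{\left(11,12 \right)} = 66 - \frac{83}{12} = \frac{709}{12}$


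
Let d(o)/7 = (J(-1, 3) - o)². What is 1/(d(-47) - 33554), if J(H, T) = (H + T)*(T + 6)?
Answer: -1/3979 ≈ -0.00025132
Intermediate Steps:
J(H, T) = (6 + T)*(H + T) (J(H, T) = (H + T)*(6 + T) = (6 + T)*(H + T))
d(o) = 7*(18 - o)² (d(o) = 7*((3² + 6*(-1) + 6*3 - 1*3) - o)² = 7*((9 - 6 + 18 - 3) - o)² = 7*(18 - o)²)
1/(d(-47) - 33554) = 1/(7*(-18 - 47)² - 33554) = 1/(7*(-65)² - 33554) = 1/(7*4225 - 33554) = 1/(29575 - 33554) = 1/(-3979) = -1/3979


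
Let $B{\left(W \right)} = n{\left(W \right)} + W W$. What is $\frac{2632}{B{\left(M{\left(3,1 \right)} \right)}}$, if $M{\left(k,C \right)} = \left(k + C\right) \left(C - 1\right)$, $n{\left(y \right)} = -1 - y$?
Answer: $-2632$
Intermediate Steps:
$M{\left(k,C \right)} = \left(-1 + C\right) \left(C + k\right)$ ($M{\left(k,C \right)} = \left(C + k\right) \left(-1 + C\right) = \left(-1 + C\right) \left(C + k\right)$)
$B{\left(W \right)} = -1 + W^{2} - W$ ($B{\left(W \right)} = \left(-1 - W\right) + W W = \left(-1 - W\right) + W^{2} = -1 + W^{2} - W$)
$\frac{2632}{B{\left(M{\left(3,1 \right)} \right)}} = \frac{2632}{-1 + \left(1^{2} - 1 - 3 + 1 \cdot 3\right)^{2} - \left(1^{2} - 1 - 3 + 1 \cdot 3\right)} = \frac{2632}{-1 + \left(1 - 1 - 3 + 3\right)^{2} - \left(1 - 1 - 3 + 3\right)} = \frac{2632}{-1 + 0^{2} - 0} = \frac{2632}{-1 + 0 + 0} = \frac{2632}{-1} = 2632 \left(-1\right) = -2632$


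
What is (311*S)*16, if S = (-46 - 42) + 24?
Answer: -318464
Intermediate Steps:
S = -64 (S = -88 + 24 = -64)
(311*S)*16 = (311*(-64))*16 = -19904*16 = -318464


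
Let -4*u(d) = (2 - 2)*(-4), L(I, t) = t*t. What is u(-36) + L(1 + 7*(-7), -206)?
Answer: 42436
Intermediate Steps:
L(I, t) = t**2
u(d) = 0 (u(d) = -(2 - 2)*(-4)/4 = -0*(-4) = -1/4*0 = 0)
u(-36) + L(1 + 7*(-7), -206) = 0 + (-206)**2 = 0 + 42436 = 42436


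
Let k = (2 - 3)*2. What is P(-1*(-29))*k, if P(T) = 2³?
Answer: -16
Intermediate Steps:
P(T) = 8
k = -2 (k = -1*2 = -2)
P(-1*(-29))*k = 8*(-2) = -16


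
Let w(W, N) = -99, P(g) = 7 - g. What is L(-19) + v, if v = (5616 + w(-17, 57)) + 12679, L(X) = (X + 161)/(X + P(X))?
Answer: 127514/7 ≈ 18216.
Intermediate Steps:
L(X) = 23 + X/7 (L(X) = (X + 161)/(X + (7 - X)) = (161 + X)/7 = (161 + X)*(⅐) = 23 + X/7)
v = 18196 (v = (5616 - 99) + 12679 = 5517 + 12679 = 18196)
L(-19) + v = (23 + (⅐)*(-19)) + 18196 = (23 - 19/7) + 18196 = 142/7 + 18196 = 127514/7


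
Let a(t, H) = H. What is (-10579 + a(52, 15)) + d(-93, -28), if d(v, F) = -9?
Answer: -10573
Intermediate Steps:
(-10579 + a(52, 15)) + d(-93, -28) = (-10579 + 15) - 9 = -10564 - 9 = -10573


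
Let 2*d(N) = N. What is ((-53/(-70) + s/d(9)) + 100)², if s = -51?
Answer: 352650841/44100 ≈ 7996.6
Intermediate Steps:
d(N) = N/2
((-53/(-70) + s/d(9)) + 100)² = ((-53/(-70) - 51/((½)*9)) + 100)² = ((-53*(-1/70) - 51/9/2) + 100)² = ((53/70 - 51*2/9) + 100)² = ((53/70 - 34/3) + 100)² = (-2221/210 + 100)² = (18779/210)² = 352650841/44100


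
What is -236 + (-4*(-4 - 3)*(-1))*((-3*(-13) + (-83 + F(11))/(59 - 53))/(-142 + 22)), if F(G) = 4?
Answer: -8279/36 ≈ -229.97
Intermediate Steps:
-236 + (-4*(-4 - 3)*(-1))*((-3*(-13) + (-83 + F(11))/(59 - 53))/(-142 + 22)) = -236 + (-4*(-4 - 3)*(-1))*((-3*(-13) + (-83 + 4)/(59 - 53))/(-142 + 22)) = -236 + (-4*(-7)*(-1))*((39 - 79/6)/(-120)) = -236 + (28*(-1))*((39 - 79*⅙)*(-1/120)) = -236 - 28*(39 - 79/6)*(-1)/120 = -236 - 2170*(-1)/(3*120) = -236 - 28*(-31/144) = -236 + 217/36 = -8279/36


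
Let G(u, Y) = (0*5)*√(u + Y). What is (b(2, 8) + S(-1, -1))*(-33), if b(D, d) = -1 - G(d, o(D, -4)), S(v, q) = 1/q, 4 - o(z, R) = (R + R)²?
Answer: 66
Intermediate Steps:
o(z, R) = 4 - 4*R² (o(z, R) = 4 - (R + R)² = 4 - (2*R)² = 4 - 4*R²)
G(u, Y) = 0 (G(u, Y) = 0*√(Y + u) = 0)
S(v, q) = 1/q
b(D, d) = -1 (b(D, d) = -1 - 1*0 = -1 + 0 = -1)
(b(2, 8) + S(-1, -1))*(-33) = (-1 + 1/(-1))*(-33) = (-1 - 1)*(-33) = -2*(-33) = 66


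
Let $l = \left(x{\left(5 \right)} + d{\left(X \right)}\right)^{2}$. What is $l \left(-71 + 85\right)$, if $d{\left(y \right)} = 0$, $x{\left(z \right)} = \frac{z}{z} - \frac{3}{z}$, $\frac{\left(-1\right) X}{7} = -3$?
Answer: $\frac{56}{25} \approx 2.24$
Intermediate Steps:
$X = 21$ ($X = \left(-7\right) \left(-3\right) = 21$)
$x{\left(z \right)} = 1 - \frac{3}{z}$
$l = \frac{4}{25}$ ($l = \left(\frac{-3 + 5}{5} + 0\right)^{2} = \left(\frac{1}{5} \cdot 2 + 0\right)^{2} = \left(\frac{2}{5} + 0\right)^{2} = \left(\frac{2}{5}\right)^{2} = \frac{4}{25} \approx 0.16$)
$l \left(-71 + 85\right) = \frac{4 \left(-71 + 85\right)}{25} = \frac{4}{25} \cdot 14 = \frac{56}{25}$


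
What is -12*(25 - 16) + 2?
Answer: -106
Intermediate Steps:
-12*(25 - 16) + 2 = -12*9 + 2 = -108 + 2 = -106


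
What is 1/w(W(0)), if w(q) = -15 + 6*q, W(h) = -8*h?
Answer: -1/15 ≈ -0.066667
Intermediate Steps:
1/w(W(0)) = 1/(-15 + 6*(-8*0)) = 1/(-15 + 6*0) = 1/(-15 + 0) = 1/(-15) = -1/15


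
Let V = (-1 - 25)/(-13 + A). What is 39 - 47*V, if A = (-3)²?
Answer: -533/2 ≈ -266.50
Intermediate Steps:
A = 9
V = 13/2 (V = (-1 - 25)/(-13 + 9) = -26/(-4) = -26*(-¼) = 13/2 ≈ 6.5000)
39 - 47*V = 39 - 47*13/2 = 39 - 611/2 = -533/2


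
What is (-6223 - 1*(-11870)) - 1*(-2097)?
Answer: 7744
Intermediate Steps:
(-6223 - 1*(-11870)) - 1*(-2097) = (-6223 + 11870) + 2097 = 5647 + 2097 = 7744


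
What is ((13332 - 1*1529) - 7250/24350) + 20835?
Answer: 15894561/487 ≈ 32638.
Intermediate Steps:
((13332 - 1*1529) - 7250/24350) + 20835 = ((13332 - 1529) - 7250*1/24350) + 20835 = (11803 - 145/487) + 20835 = 5747916/487 + 20835 = 15894561/487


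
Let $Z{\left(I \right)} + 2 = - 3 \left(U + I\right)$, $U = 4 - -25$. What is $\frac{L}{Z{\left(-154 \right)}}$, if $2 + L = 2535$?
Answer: $\frac{2533}{373} \approx 6.7909$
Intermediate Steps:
$L = 2533$ ($L = -2 + 2535 = 2533$)
$U = 29$ ($U = 4 + 25 = 29$)
$Z{\left(I \right)} = -89 - 3 I$ ($Z{\left(I \right)} = -2 - 3 \left(29 + I\right) = -2 - \left(87 + 3 I\right) = -89 - 3 I$)
$\frac{L}{Z{\left(-154 \right)}} = \frac{2533}{-89 - -462} = \frac{2533}{-89 + 462} = \frac{2533}{373}$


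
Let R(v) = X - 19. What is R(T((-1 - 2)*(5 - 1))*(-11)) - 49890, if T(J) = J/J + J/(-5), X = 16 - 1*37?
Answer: -49930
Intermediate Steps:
X = -21 (X = 16 - 37 = -21)
T(J) = 1 - J/5 (T(J) = 1 + J*(-⅕) = 1 - J/5)
R(v) = -40 (R(v) = -21 - 19 = -40)
R(T((-1 - 2)*(5 - 1))*(-11)) - 49890 = -40 - 49890 = -49930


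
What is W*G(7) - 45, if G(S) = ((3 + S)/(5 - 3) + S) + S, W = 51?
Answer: 924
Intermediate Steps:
G(S) = 3/2 + 5*S/2 (G(S) = ((3 + S)/2 + S) + S = ((3 + S)*(½) + S) + S = ((3/2 + S/2) + S) + S = (3/2 + 3*S/2) + S = 3/2 + 5*S/2)
W*G(7) - 45 = 51*(3/2 + (5/2)*7) - 45 = 51*(3/2 + 35/2) - 45 = 51*19 - 45 = 969 - 45 = 924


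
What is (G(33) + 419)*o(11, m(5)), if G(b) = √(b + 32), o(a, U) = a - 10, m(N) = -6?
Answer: 419 + √65 ≈ 427.06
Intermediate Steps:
o(a, U) = -10 + a
G(b) = √(32 + b)
(G(33) + 419)*o(11, m(5)) = (√(32 + 33) + 419)*(-10 + 11) = (√65 + 419)*1 = (419 + √65)*1 = 419 + √65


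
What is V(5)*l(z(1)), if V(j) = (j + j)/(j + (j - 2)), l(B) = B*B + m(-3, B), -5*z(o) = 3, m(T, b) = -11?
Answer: -133/10 ≈ -13.300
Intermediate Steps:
z(o) = -3/5 (z(o) = -1/5*3 = -3/5)
l(B) = -11 + B**2 (l(B) = B*B - 11 = B**2 - 11 = -11 + B**2)
V(j) = 2*j/(-2 + 2*j) (V(j) = (2*j)/(j + (-2 + j)) = (2*j)/(-2 + 2*j) = 2*j/(-2 + 2*j))
V(5)*l(z(1)) = (5/(-1 + 5))*(-11 + (-3/5)**2) = (5/4)*(-11 + 9/25) = (5*(1/4))*(-266/25) = (5/4)*(-266/25) = -133/10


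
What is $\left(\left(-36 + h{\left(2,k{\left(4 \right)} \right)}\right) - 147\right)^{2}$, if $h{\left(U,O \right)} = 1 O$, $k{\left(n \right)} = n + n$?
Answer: $30625$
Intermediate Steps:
$k{\left(n \right)} = 2 n$
$h{\left(U,O \right)} = O$
$\left(\left(-36 + h{\left(2,k{\left(4 \right)} \right)}\right) - 147\right)^{2} = \left(\left(-36 + 2 \cdot 4\right) - 147\right)^{2} = \left(\left(-36 + 8\right) - 147\right)^{2} = \left(-28 - 147\right)^{2} = \left(-175\right)^{2} = 30625$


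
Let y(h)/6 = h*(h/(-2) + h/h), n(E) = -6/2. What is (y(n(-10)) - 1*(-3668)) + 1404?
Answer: 5027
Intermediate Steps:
n(E) = -3 (n(E) = -6*½ = -3)
y(h) = 6*h*(1 - h/2) (y(h) = 6*(h*(h/(-2) + h/h)) = 6*(h*(h*(-½) + 1)) = 6*(h*(-h/2 + 1)) = 6*(h*(1 - h/2)) = 6*h*(1 - h/2))
(y(n(-10)) - 1*(-3668)) + 1404 = (3*(-3)*(2 - 1*(-3)) - 1*(-3668)) + 1404 = (3*(-3)*(2 + 3) + 3668) + 1404 = (3*(-3)*5 + 3668) + 1404 = (-45 + 3668) + 1404 = 3623 + 1404 = 5027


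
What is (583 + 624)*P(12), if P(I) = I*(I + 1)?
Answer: 188292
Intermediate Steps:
P(I) = I*(1 + I)
(583 + 624)*P(12) = (583 + 624)*(12*(1 + 12)) = 1207*(12*13) = 1207*156 = 188292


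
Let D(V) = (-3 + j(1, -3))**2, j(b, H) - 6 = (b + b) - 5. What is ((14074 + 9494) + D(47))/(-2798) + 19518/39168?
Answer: -72375005/9132672 ≈ -7.9248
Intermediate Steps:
j(b, H) = 1 + 2*b (j(b, H) = 6 + ((b + b) - 5) = 6 + (2*b - 5) = 6 + (-5 + 2*b) = 1 + 2*b)
D(V) = 0 (D(V) = (-3 + (1 + 2*1))**2 = (-3 + (1 + 2))**2 = (-3 + 3)**2 = 0**2 = 0)
((14074 + 9494) + D(47))/(-2798) + 19518/39168 = ((14074 + 9494) + 0)/(-2798) + 19518/39168 = (23568 + 0)*(-1/2798) + 19518*(1/39168) = 23568*(-1/2798) + 3253/6528 = -11784/1399 + 3253/6528 = -72375005/9132672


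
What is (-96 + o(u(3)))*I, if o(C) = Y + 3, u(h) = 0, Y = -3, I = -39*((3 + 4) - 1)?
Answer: 22464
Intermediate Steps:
I = -234 (I = -39*(7 - 1) = -39*6 = -234)
o(C) = 0 (o(C) = -3 + 3 = 0)
(-96 + o(u(3)))*I = (-96 + 0)*(-234) = -96*(-234) = 22464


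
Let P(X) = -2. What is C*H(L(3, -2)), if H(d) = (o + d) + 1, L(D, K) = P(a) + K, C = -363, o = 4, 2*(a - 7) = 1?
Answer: -363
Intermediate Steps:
a = 15/2 (a = 7 + (1/2)*1 = 7 + 1/2 = 15/2 ≈ 7.5000)
L(D, K) = -2 + K
H(d) = 5 + d (H(d) = (4 + d) + 1 = 5 + d)
C*H(L(3, -2)) = -363*(5 + (-2 - 2)) = -363*(5 - 4) = -363*1 = -363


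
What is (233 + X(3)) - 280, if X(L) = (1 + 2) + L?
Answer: -41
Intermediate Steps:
X(L) = 3 + L
(233 + X(3)) - 280 = (233 + (3 + 3)) - 280 = (233 + 6) - 280 = 239 - 280 = -41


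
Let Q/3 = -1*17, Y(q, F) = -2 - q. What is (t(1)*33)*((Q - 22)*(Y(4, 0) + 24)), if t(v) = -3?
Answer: 130086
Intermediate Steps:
Q = -51 (Q = 3*(-1*17) = 3*(-17) = -51)
(t(1)*33)*((Q - 22)*(Y(4, 0) + 24)) = (-3*33)*((-51 - 22)*((-2 - 1*4) + 24)) = -(-7227)*((-2 - 4) + 24) = -(-7227)*(-6 + 24) = -(-7227)*18 = -99*(-1314) = 130086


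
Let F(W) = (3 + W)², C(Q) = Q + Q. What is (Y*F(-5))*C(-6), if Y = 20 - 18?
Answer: -96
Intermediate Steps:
Y = 2
C(Q) = 2*Q
(Y*F(-5))*C(-6) = (2*(3 - 5)²)*(2*(-6)) = (2*(-2)²)*(-12) = (2*4)*(-12) = 8*(-12) = -96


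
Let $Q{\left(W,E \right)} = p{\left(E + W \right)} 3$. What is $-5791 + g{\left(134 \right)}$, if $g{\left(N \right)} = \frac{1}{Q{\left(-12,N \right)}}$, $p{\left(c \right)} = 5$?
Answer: $- \frac{86864}{15} \approx -5790.9$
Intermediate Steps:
$Q{\left(W,E \right)} = 15$ ($Q{\left(W,E \right)} = 5 \cdot 3 = 15$)
$g{\left(N \right)} = \frac{1}{15}$
$-5791 + g{\left(134 \right)} = -5791 + \frac{1}{15} = - \frac{86864}{15}$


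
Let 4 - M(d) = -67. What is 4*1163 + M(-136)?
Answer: 4723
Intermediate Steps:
M(d) = 71 (M(d) = 4 - 1*(-67) = 4 + 67 = 71)
4*1163 + M(-136) = 4*1163 + 71 = 4652 + 71 = 4723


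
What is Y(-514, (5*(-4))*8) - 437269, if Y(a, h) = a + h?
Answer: -437943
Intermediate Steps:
Y(-514, (5*(-4))*8) - 437269 = (-514 + (5*(-4))*8) - 437269 = (-514 - 20*8) - 437269 = (-514 - 160) - 437269 = -674 - 437269 = -437943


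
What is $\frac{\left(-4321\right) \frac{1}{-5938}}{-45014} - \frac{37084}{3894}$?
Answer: $- \frac{4956157666531}{520419728004} \approx -9.5234$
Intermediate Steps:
$\frac{\left(-4321\right) \frac{1}{-5938}}{-45014} - \frac{37084}{3894} = \left(-4321\right) \left(- \frac{1}{5938}\right) \left(- \frac{1}{45014}\right) - \frac{18542}{1947} = \frac{4321}{5938} \left(- \frac{1}{45014}\right) - \frac{18542}{1947} = - \frac{4321}{267293132} - \frac{18542}{1947} = - \frac{4956157666531}{520419728004}$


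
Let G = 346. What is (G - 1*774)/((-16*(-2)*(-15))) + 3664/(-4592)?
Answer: 3229/34440 ≈ 0.093757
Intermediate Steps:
(G - 1*774)/((-16*(-2)*(-15))) + 3664/(-4592) = (346 - 1*774)/((-16*(-2)*(-15))) + 3664/(-4592) = (346 - 774)/((32*(-15))) + 3664*(-1/4592) = -428/(-480) - 229/287 = -428*(-1/480) - 229/287 = 107/120 - 229/287 = 3229/34440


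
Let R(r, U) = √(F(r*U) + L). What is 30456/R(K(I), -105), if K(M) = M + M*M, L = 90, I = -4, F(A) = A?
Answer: -5076*I*√130/65 ≈ -890.39*I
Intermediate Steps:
K(M) = M + M²
R(r, U) = √(90 + U*r) (R(r, U) = √(r*U + 90) = √(U*r + 90) = √(90 + U*r))
30456/R(K(I), -105) = 30456/(√(90 - (-420)*(1 - 4))) = 30456/(√(90 - (-420)*(-3))) = 30456/(√(90 - 105*12)) = 30456/(√(90 - 1260)) = 30456/(√(-1170)) = 30456/((3*I*√130)) = 30456*(-I*√130/390) = -5076*I*√130/65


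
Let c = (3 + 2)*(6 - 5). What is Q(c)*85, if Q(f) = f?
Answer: 425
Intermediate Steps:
c = 5 (c = 5*1 = 5)
Q(c)*85 = 5*85 = 425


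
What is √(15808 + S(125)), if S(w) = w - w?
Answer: 8*√247 ≈ 125.73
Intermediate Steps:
S(w) = 0
√(15808 + S(125)) = √(15808 + 0) = √15808 = 8*√247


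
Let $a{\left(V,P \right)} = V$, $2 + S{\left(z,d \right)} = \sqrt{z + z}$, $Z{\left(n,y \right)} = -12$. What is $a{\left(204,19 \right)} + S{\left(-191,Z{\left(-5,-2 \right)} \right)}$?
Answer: $202 + i \sqrt{382} \approx 202.0 + 19.545 i$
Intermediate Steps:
$S{\left(z,d \right)} = -2 + \sqrt{2} \sqrt{z}$ ($S{\left(z,d \right)} = -2 + \sqrt{z + z} = -2 + \sqrt{2 z} = -2 + \sqrt{2} \sqrt{z}$)
$a{\left(204,19 \right)} + S{\left(-191,Z{\left(-5,-2 \right)} \right)} = 204 - \left(2 - \sqrt{2} \sqrt{-191}\right) = 204 - \left(2 - \sqrt{2} i \sqrt{191}\right) = 204 - \left(2 - i \sqrt{382}\right) = 202 + i \sqrt{382}$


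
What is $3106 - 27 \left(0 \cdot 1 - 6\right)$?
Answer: $3268$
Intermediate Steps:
$3106 - 27 \left(0 \cdot 1 - 6\right) = 3106 - 27 \left(0 - 6\right) = 3106 - 27 \left(-6\right) = 3106 - -162 = 3106 + 162 = 3268$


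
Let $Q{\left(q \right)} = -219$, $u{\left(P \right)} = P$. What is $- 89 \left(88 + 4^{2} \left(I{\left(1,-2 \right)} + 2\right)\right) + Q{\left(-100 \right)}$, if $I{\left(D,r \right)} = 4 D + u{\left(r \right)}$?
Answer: $-13747$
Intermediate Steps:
$I{\left(D,r \right)} = r + 4 D$ ($I{\left(D,r \right)} = 4 D + r = r + 4 D$)
$- 89 \left(88 + 4^{2} \left(I{\left(1,-2 \right)} + 2\right)\right) + Q{\left(-100 \right)} = - 89 \left(88 + 4^{2} \left(\left(-2 + 4 \cdot 1\right) + 2\right)\right) - 219 = - 89 \left(88 + 16 \left(\left(-2 + 4\right) + 2\right)\right) - 219 = - 89 \left(88 + 16 \left(2 + 2\right)\right) - 219 = - 89 \left(88 + 16 \cdot 4\right) - 219 = - 89 \left(88 + 64\right) - 219 = \left(-89\right) 152 - 219 = -13528 - 219 = -13747$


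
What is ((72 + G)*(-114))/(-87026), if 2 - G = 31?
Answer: 2451/43513 ≈ 0.056328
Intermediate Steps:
G = -29 (G = 2 - 1*31 = 2 - 31 = -29)
((72 + G)*(-114))/(-87026) = ((72 - 29)*(-114))/(-87026) = (43*(-114))*(-1/87026) = -4902*(-1/87026) = 2451/43513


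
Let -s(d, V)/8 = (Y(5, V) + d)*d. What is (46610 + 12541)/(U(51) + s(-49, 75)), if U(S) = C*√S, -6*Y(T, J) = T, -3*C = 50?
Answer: -2599863903/858575329 + 4436325*√51/1717150658 ≈ -3.0097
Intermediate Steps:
C = -50/3 (C = -⅓*50 = -50/3 ≈ -16.667)
Y(T, J) = -T/6
U(S) = -50*√S/3
s(d, V) = -8*d*(-⅚ + d) (s(d, V) = -8*(-⅙*5 + d)*d = -8*(-⅚ + d)*d = -8*d*(-⅚ + d))
(46610 + 12541)/(U(51) + s(-49, 75)) = (46610 + 12541)/(-50*√51/3 + (4/3)*(-49)*(5 - 6*(-49))) = 59151/(-50*√51/3 + (4/3)*(-49)*(5 + 294)) = 59151/(-50*√51/3 + (4/3)*(-49)*299) = 59151/(-50*√51/3 - 58604/3) = 59151/(-58604/3 - 50*√51/3)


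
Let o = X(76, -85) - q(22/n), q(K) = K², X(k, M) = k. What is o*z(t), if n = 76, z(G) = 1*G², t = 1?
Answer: 109623/1444 ≈ 75.916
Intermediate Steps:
z(G) = G²
o = 109623/1444 (o = 76 - (22/76)² = 76 - (22*(1/76))² = 76 - (11/38)² = 76 - 1*121/1444 = 76 - 121/1444 = 109623/1444 ≈ 75.916)
o*z(t) = (109623/1444)*1² = (109623/1444)*1 = 109623/1444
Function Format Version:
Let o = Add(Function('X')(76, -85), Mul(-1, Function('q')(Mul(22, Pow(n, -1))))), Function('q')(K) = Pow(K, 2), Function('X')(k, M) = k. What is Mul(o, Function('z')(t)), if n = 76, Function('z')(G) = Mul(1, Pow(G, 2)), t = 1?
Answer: Rational(109623, 1444) ≈ 75.916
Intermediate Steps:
Function('z')(G) = Pow(G, 2)
o = Rational(109623, 1444) (o = Add(76, Mul(-1, Pow(Mul(22, Pow(76, -1)), 2))) = Add(76, Mul(-1, Pow(Mul(22, Rational(1, 76)), 2))) = Add(76, Mul(-1, Pow(Rational(11, 38), 2))) = Add(76, Mul(-1, Rational(121, 1444))) = Add(76, Rational(-121, 1444)) = Rational(109623, 1444) ≈ 75.916)
Mul(o, Function('z')(t)) = Mul(Rational(109623, 1444), Pow(1, 2)) = Mul(Rational(109623, 1444), 1) = Rational(109623, 1444)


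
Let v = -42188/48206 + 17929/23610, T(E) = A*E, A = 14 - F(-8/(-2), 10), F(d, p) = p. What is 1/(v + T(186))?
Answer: 569071830/423323554867 ≈ 0.0013443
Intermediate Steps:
A = 4 (A = 14 - 1*10 = 14 - 10 = 4)
T(E) = 4*E
v = -65886653/569071830 (v = -42188*1/48206 + 17929*(1/23610) = -21094/24103 + 17929/23610 = -65886653/569071830 ≈ -0.11578)
1/(v + T(186)) = 1/(-65886653/569071830 + 4*186) = 1/(-65886653/569071830 + 744) = 1/(423323554867/569071830) = 569071830/423323554867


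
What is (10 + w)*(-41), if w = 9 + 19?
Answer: -1558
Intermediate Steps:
w = 28
(10 + w)*(-41) = (10 + 28)*(-41) = 38*(-41) = -1558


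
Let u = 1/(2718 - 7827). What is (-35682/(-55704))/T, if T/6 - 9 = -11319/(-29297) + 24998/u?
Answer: -174229259/208425411553466448 ≈ -8.3593e-10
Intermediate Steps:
u = -1/5109 (u = 1/(-5109) = -1/5109 ≈ -0.00019573)
T = -22449958159572/29297 (T = 54 + 6*(-11319/(-29297) + 24998/(-1/5109)) = 54 + 6*(-11319*(-1/29297) + 24998*(-5109)) = 54 + 6*(11319/29297 - 127714782) = 54 + 6*(-3741659956935/29297) = 54 - 22449959741610/29297 = -22449958159572/29297 ≈ -7.6629e+8)
(-35682/(-55704))/T = (-35682/(-55704))/(-22449958159572/29297) = -35682*(-1/55704)*(-29297/22449958159572) = (5947/9284)*(-29297/22449958159572) = -174229259/208425411553466448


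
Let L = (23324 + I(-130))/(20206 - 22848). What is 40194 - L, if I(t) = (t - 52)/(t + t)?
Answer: 1062158727/26420 ≈ 40203.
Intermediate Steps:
I(t) = (-52 + t)/(2*t) (I(t) = (-52 + t)/((2*t)) = (-52 + t)*(1/(2*t)) = (-52 + t)/(2*t))
L = -233247/26420 (L = (23324 + (½)*(-52 - 130)/(-130))/(20206 - 22848) = (23324 + (½)*(-1/130)*(-182))/(-2642) = (23324 + 7/10)*(-1/2642) = (233247/10)*(-1/2642) = -233247/26420 ≈ -8.8284)
40194 - L = 40194 - 1*(-233247/26420) = 40194 + 233247/26420 = 1062158727/26420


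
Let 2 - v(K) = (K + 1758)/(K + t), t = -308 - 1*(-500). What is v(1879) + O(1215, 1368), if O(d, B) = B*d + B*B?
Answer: 7317970129/2071 ≈ 3.5335e+6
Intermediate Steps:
t = 192 (t = -308 + 500 = 192)
O(d, B) = B² + B*d (O(d, B) = B*d + B² = B² + B*d)
v(K) = 2 - (1758 + K)/(192 + K) (v(K) = 2 - (K + 1758)/(K + 192) = 2 - (1758 + K)/(192 + K))
v(1879) + O(1215, 1368) = (-1374 + 1879)/(192 + 1879) + 1368*(1368 + 1215) = 505/2071 + 1368*2583 = (1/2071)*505 + 3533544 = 505/2071 + 3533544 = 7317970129/2071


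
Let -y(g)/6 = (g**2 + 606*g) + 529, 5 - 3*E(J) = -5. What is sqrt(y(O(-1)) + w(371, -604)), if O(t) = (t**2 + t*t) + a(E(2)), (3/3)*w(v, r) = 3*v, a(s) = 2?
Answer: I*sqrt(16701) ≈ 129.23*I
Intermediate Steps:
E(J) = 10/3 (E(J) = 5/3 - 1/3*(-5) = 5/3 + 5/3 = 10/3)
w(v, r) = 3*v
O(t) = 2 + 2*t**2 (O(t) = (t**2 + t*t) + 2 = (t**2 + t**2) + 2 = 2*t**2 + 2 = 2 + 2*t**2)
y(g) = -3174 - 3636*g - 6*g**2 (y(g) = -6*((g**2 + 606*g) + 529) = -6*(529 + g**2 + 606*g) = -3174 - 3636*g - 6*g**2)
sqrt(y(O(-1)) + w(371, -604)) = sqrt((-3174 - 3636*(2 + 2*(-1)**2) - 6*(2 + 2*(-1)**2)**2) + 3*371) = sqrt((-3174 - 3636*(2 + 2*1) - 6*(2 + 2*1)**2) + 1113) = sqrt((-3174 - 3636*(2 + 2) - 6*(2 + 2)**2) + 1113) = sqrt((-3174 - 3636*4 - 6*4**2) + 1113) = sqrt((-3174 - 14544 - 6*16) + 1113) = sqrt((-3174 - 14544 - 96) + 1113) = sqrt(-17814 + 1113) = sqrt(-16701) = I*sqrt(16701)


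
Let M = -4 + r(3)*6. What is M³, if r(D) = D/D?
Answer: 8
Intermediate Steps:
r(D) = 1
M = 2 (M = -4 + 1*6 = -4 + 6 = 2)
M³ = 2³ = 8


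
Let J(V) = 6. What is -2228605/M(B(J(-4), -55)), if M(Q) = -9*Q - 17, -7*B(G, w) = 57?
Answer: -15600235/394 ≈ -39595.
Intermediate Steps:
B(G, w) = -57/7 (B(G, w) = -⅐*57 = -57/7)
M(Q) = -17 - 9*Q
-2228605/M(B(J(-4), -55)) = -2228605/(-17 - 9*(-57/7)) = -2228605/(-17 + 513/7) = -2228605/394/7 = -2228605*7/394 = -15600235/394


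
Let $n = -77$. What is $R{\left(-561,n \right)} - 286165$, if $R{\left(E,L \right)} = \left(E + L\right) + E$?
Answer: $-287364$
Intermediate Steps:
$R{\left(E,L \right)} = L + 2 E$
$R{\left(-561,n \right)} - 286165 = \left(-77 + 2 \left(-561\right)\right) - 286165 = \left(-77 - 1122\right) - 286165 = -1199 - 286165 = -287364$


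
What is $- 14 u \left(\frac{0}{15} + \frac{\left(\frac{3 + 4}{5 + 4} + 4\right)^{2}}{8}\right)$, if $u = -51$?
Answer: $\frac{220031}{108} \approx 2037.3$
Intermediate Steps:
$- 14 u \left(\frac{0}{15} + \frac{\left(\frac{3 + 4}{5 + 4} + 4\right)^{2}}{8}\right) = - 14 \left(-51\right) \left(\frac{0}{15} + \frac{\left(\frac{3 + 4}{5 + 4} + 4\right)^{2}}{8}\right) = - \left(-714\right) \left(0 \cdot \frac{1}{15} + \left(\frac{7}{9} + 4\right)^{2} \cdot \frac{1}{8}\right) = - \left(-714\right) \left(0 + \left(7 \cdot \frac{1}{9} + 4\right)^{2} \cdot \frac{1}{8}\right) = - \left(-714\right) \left(0 + \left(\frac{7}{9} + 4\right)^{2} \cdot \frac{1}{8}\right) = - \left(-714\right) \left(0 + \left(\frac{43}{9}\right)^{2} \cdot \frac{1}{8}\right) = - \left(-714\right) \left(0 + \frac{1849}{81} \cdot \frac{1}{8}\right) = - \left(-714\right) \left(0 + \frac{1849}{648}\right) = - \frac{\left(-714\right) 1849}{648} = \left(-1\right) \left(- \frac{220031}{108}\right) = \frac{220031}{108}$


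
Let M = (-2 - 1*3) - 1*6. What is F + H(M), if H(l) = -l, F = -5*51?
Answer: -244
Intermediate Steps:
F = -255
M = -11 (M = (-2 - 3) - 6 = -5 - 6 = -11)
F + H(M) = -255 - 1*(-11) = -255 + 11 = -244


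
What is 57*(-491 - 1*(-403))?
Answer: -5016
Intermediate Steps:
57*(-491 - 1*(-403)) = 57*(-491 + 403) = 57*(-88) = -5016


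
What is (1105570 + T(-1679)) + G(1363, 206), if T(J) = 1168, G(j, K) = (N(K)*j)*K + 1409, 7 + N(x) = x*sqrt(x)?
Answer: -857299 + 57840268*sqrt(206) ≈ 8.2931e+8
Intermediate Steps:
N(x) = -7 + x**(3/2) (N(x) = -7 + x*sqrt(x) = -7 + x**(3/2))
G(j, K) = 1409 + K*j*(-7 + K**(3/2)) (G(j, K) = ((-7 + K**(3/2))*j)*K + 1409 = (j*(-7 + K**(3/2)))*K + 1409 = K*j*(-7 + K**(3/2)) + 1409 = 1409 + K*j*(-7 + K**(3/2)))
(1105570 + T(-1679)) + G(1363, 206) = (1105570 + 1168) + (1409 + 206*1363*(-7 + 206**(3/2))) = 1106738 + (1409 + 206*1363*(-7 + 206*sqrt(206))) = 1106738 + (1409 + (-1965446 + 57840268*sqrt(206))) = 1106738 + (-1964037 + 57840268*sqrt(206)) = -857299 + 57840268*sqrt(206)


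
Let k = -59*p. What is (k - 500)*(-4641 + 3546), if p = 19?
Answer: 1774995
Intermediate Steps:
k = -1121 (k = -59*19 = -1121)
(k - 500)*(-4641 + 3546) = (-1121 - 500)*(-4641 + 3546) = -1621*(-1095) = 1774995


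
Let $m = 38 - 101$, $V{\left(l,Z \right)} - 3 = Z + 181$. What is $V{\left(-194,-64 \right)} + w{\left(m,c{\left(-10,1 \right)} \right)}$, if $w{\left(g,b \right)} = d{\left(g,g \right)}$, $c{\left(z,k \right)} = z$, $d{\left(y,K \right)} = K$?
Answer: $57$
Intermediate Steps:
$V{\left(l,Z \right)} = 184 + Z$ ($V{\left(l,Z \right)} = 3 + \left(Z + 181\right) = 3 + \left(181 + Z\right) = 184 + Z$)
$m = -63$
$w{\left(g,b \right)} = g$
$V{\left(-194,-64 \right)} + w{\left(m,c{\left(-10,1 \right)} \right)} = \left(184 - 64\right) - 63 = 120 - 63 = 57$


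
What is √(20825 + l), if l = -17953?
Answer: 2*√718 ≈ 53.591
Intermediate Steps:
√(20825 + l) = √(20825 - 17953) = √2872 = 2*√718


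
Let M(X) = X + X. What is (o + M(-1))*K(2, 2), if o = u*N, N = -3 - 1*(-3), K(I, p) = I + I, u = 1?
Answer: -8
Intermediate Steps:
M(X) = 2*X
K(I, p) = 2*I
N = 0 (N = -3 + 3 = 0)
o = 0 (o = 1*0 = 0)
(o + M(-1))*K(2, 2) = (0 + 2*(-1))*(2*2) = (0 - 2)*4 = -2*4 = -8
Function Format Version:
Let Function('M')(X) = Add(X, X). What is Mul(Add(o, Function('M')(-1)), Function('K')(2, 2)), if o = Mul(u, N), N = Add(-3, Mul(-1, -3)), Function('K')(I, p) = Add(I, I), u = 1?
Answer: -8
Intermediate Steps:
Function('M')(X) = Mul(2, X)
Function('K')(I, p) = Mul(2, I)
N = 0 (N = Add(-3, 3) = 0)
o = 0 (o = Mul(1, 0) = 0)
Mul(Add(o, Function('M')(-1)), Function('K')(2, 2)) = Mul(Add(0, Mul(2, -1)), Mul(2, 2)) = Mul(Add(0, -2), 4) = Mul(-2, 4) = -8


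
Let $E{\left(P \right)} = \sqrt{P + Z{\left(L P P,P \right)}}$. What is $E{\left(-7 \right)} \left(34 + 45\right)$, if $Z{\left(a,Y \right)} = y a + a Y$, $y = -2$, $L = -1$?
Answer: $79 \sqrt{434} \approx 1645.8$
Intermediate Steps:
$Z{\left(a,Y \right)} = - 2 a + Y a$ ($Z{\left(a,Y \right)} = - 2 a + a Y = - 2 a + Y a$)
$E{\left(P \right)} = \sqrt{P - P^{2} \left(-2 + P\right)}$ ($E{\left(P \right)} = \sqrt{P + - P P \left(-2 + P\right)} = \sqrt{P + - P^{2} \left(-2 + P\right)} = \sqrt{P - P^{2} \left(-2 + P\right)}$)
$E{\left(-7 \right)} \left(34 + 45\right) = \sqrt{- 7 \left(1 - - 7 \left(-2 - 7\right)\right)} \left(34 + 45\right) = \sqrt{- 7 \left(1 - \left(-7\right) \left(-9\right)\right)} 79 = \sqrt{- 7 \left(1 - 63\right)} 79 = \sqrt{\left(-7\right) \left(-62\right)} 79 = \sqrt{434} \cdot 79 = 79 \sqrt{434}$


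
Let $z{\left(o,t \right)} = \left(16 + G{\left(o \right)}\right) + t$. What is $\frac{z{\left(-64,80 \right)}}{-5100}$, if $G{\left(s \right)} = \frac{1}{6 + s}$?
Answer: $- \frac{5567}{295800} \approx -0.01882$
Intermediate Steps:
$z{\left(o,t \right)} = 16 + t + \frac{1}{6 + o}$ ($z{\left(o,t \right)} = \left(16 + \frac{1}{6 + o}\right) + t = 16 + t + \frac{1}{6 + o}$)
$\frac{z{\left(-64,80 \right)}}{-5100} = \frac{\frac{1}{6 - 64} \left(1 + \left(6 - 64\right) \left(16 + 80\right)\right)}{-5100} = \frac{1 - 5568}{-58} \left(- \frac{1}{5100}\right) = - \frac{1 - 5568}{58} \left(- \frac{1}{5100}\right) = \left(- \frac{1}{58}\right) \left(-5567\right) \left(- \frac{1}{5100}\right) = \frac{5567}{58} \left(- \frac{1}{5100}\right) = - \frac{5567}{295800}$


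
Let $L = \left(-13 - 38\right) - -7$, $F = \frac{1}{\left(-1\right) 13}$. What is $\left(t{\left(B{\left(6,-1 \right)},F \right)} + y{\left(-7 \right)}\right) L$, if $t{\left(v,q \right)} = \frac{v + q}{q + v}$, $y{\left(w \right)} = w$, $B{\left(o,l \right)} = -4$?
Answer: $264$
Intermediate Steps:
$F = - \frac{1}{13}$ ($F = \frac{1}{-13} = - \frac{1}{13} \approx -0.076923$)
$L = -44$ ($L = -51 + 7 = -44$)
$t{\left(v,q \right)} = 1$ ($t{\left(v,q \right)} = \frac{q + v}{q + v} = 1$)
$\left(t{\left(B{\left(6,-1 \right)},F \right)} + y{\left(-7 \right)}\right) L = \left(1 - 7\right) \left(-44\right) = \left(-6\right) \left(-44\right) = 264$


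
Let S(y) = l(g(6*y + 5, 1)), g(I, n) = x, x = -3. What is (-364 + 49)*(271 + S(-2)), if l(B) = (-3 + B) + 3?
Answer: -84420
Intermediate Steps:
g(I, n) = -3
l(B) = B
S(y) = -3
(-364 + 49)*(271 + S(-2)) = (-364 + 49)*(271 - 3) = -315*268 = -84420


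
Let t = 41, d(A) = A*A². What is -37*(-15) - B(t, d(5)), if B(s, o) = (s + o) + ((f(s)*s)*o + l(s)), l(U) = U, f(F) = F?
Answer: -209777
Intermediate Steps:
d(A) = A³
B(s, o) = o + 2*s + o*s² (B(s, o) = (s + o) + ((s*s)*o + s) = (o + s) + (s²*o + s) = (o + s) + (o*s² + s) = (o + s) + (s + o*s²) = o + 2*s + o*s²)
-37*(-15) - B(t, d(5)) = -37*(-15) - (5³ + 2*41 + 5³*41²) = 555 - (125 + 82 + 125*1681) = 555 - (125 + 82 + 210125) = 555 - 1*210332 = 555 - 210332 = -209777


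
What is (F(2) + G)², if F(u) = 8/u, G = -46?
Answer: 1764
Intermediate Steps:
(F(2) + G)² = (8/2 - 46)² = (8*(½) - 46)² = (4 - 46)² = (-42)² = 1764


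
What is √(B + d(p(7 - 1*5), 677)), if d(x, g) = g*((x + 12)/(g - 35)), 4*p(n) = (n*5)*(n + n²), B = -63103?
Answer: I*√2888561086/214 ≈ 251.15*I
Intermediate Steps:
p(n) = 5*n*(n + n²)/4 (p(n) = ((n*5)*(n + n²))/4 = ((5*n)*(n + n²))/4 = (5*n*(n + n²))/4 = 5*n*(n + n²)/4)
d(x, g) = g*(12 + x)/(-35 + g) (d(x, g) = g*((12 + x)/(-35 + g)) = g*(12 + x)/(-35 + g))
√(B + d(p(7 - 1*5), 677)) = √(-63103 + 677*(12 + 5*(7 - 1*5)²*(1 + (7 - 1*5))/4)/(-35 + 677)) = √(-63103 + 677*(12 + 5*(7 - 5)²*(1 + (7 - 5))/4)/642) = √(-63103 + 677*(1/642)*(12 + (5/4)*2²*(1 + 2))) = √(-63103 + 677*(1/642)*(12 + (5/4)*4*3)) = √(-63103 + 677*(1/642)*(12 + 15)) = √(-63103 + 677*(1/642)*27) = √(-63103 + 6093/214) = √(-13497949/214) = I*√2888561086/214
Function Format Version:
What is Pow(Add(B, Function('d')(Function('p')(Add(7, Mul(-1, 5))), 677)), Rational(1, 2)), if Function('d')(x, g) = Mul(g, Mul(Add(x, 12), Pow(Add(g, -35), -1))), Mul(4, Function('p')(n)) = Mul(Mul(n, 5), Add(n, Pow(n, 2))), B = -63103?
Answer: Mul(Rational(1, 214), I, Pow(2888561086, Rational(1, 2))) ≈ Mul(251.15, I)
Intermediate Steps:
Function('p')(n) = Mul(Rational(5, 4), n, Add(n, Pow(n, 2))) (Function('p')(n) = Mul(Rational(1, 4), Mul(Mul(n, 5), Add(n, Pow(n, 2)))) = Mul(Rational(1, 4), Mul(Mul(5, n), Add(n, Pow(n, 2)))) = Mul(Rational(1, 4), Mul(5, n, Add(n, Pow(n, 2)))) = Mul(Rational(5, 4), n, Add(n, Pow(n, 2))))
Function('d')(x, g) = Mul(g, Pow(Add(-35, g), -1), Add(12, x)) (Function('d')(x, g) = Mul(g, Mul(Add(12, x), Pow(Add(-35, g), -1))) = Mul(g, Mul(Pow(Add(-35, g), -1), Add(12, x))) = Mul(g, Pow(Add(-35, g), -1), Add(12, x)))
Pow(Add(B, Function('d')(Function('p')(Add(7, Mul(-1, 5))), 677)), Rational(1, 2)) = Pow(Add(-63103, Mul(677, Pow(Add(-35, 677), -1), Add(12, Mul(Rational(5, 4), Pow(Add(7, Mul(-1, 5)), 2), Add(1, Add(7, Mul(-1, 5))))))), Rational(1, 2)) = Pow(Add(-63103, Mul(677, Pow(642, -1), Add(12, Mul(Rational(5, 4), Pow(Add(7, -5), 2), Add(1, Add(7, -5)))))), Rational(1, 2)) = Pow(Add(-63103, Mul(677, Rational(1, 642), Add(12, Mul(Rational(5, 4), Pow(2, 2), Add(1, 2))))), Rational(1, 2)) = Pow(Add(-63103, Mul(677, Rational(1, 642), Add(12, Mul(Rational(5, 4), 4, 3)))), Rational(1, 2)) = Pow(Add(-63103, Mul(677, Rational(1, 642), Add(12, 15))), Rational(1, 2)) = Pow(Add(-63103, Mul(677, Rational(1, 642), 27)), Rational(1, 2)) = Pow(Add(-63103, Rational(6093, 214)), Rational(1, 2)) = Pow(Rational(-13497949, 214), Rational(1, 2)) = Mul(Rational(1, 214), I, Pow(2888561086, Rational(1, 2)))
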